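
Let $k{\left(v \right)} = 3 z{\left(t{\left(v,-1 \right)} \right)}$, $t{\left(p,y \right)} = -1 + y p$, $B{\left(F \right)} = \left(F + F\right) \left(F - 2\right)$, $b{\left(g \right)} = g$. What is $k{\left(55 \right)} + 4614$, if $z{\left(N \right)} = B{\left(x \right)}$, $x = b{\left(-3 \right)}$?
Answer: $4704$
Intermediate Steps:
$x = -3$
$B{\left(F \right)} = 2 F \left(-2 + F\right)$
$t{\left(p,y \right)} = -1 + p y$
$z{\left(N \right)} = 30$ ($z{\left(N \right)} = 2 \left(-3\right) \left(-2 - 3\right) = 2 \left(-3\right) \left(-5\right) = 30$)
$k{\left(v \right)} = 90$ ($k{\left(v \right)} = 3 \cdot 30 = 90$)
$k{\left(55 \right)} + 4614 = 90 + 4614 = 4704$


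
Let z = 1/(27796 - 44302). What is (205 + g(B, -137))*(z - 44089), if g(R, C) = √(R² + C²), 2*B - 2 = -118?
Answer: -149185272175/16506 - 727733035*√22133/16506 ≈ -1.5597e+7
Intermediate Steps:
B = -58 (B = 1 + (½)*(-118) = 1 - 59 = -58)
g(R, C) = √(C² + R²)
z = -1/16506 (z = 1/(-16506) = -1/16506 ≈ -6.0584e-5)
(205 + g(B, -137))*(z - 44089) = (205 + √((-137)² + (-58)²))*(-1/16506 - 44089) = (205 + √(18769 + 3364))*(-727733035/16506) = (205 + √22133)*(-727733035/16506) = -149185272175/16506 - 727733035*√22133/16506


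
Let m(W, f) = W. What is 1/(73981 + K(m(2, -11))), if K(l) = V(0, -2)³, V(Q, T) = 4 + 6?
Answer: 1/74981 ≈ 1.3337e-5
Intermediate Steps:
V(Q, T) = 10
K(l) = 1000 (K(l) = 10³ = 1000)
1/(73981 + K(m(2, -11))) = 1/(73981 + 1000) = 1/74981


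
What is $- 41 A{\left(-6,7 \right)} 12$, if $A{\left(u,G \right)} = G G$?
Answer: $-24108$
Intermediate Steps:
$A{\left(u,G \right)} = G^{2}$
$- 41 A{\left(-6,7 \right)} 12 = - 41 \cdot 7^{2} \cdot 12 = \left(-41\right) 49 \cdot 12 = \left(-2009\right) 12 = -24108$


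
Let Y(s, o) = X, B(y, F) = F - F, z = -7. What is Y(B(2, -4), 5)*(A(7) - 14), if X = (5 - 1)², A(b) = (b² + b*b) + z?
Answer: 1232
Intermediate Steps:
B(y, F) = 0
A(b) = -7 + 2*b² (A(b) = (b² + b*b) - 7 = (b² + b²) - 7 = 2*b² - 7 = -7 + 2*b²)
X = 16 (X = 4² = 16)
Y(s, o) = 16
Y(B(2, -4), 5)*(A(7) - 14) = 16*((-7 + 2*7²) - 14) = 16*((-7 + 2*49) - 14) = 16*((-7 + 98) - 14) = 16*(91 - 14) = 16*77 = 1232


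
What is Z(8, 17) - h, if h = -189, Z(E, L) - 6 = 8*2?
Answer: 211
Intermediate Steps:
Z(E, L) = 22 (Z(E, L) = 6 + 8*2 = 6 + 16 = 22)
Z(8, 17) - h = 22 - 1*(-189) = 22 + 189 = 211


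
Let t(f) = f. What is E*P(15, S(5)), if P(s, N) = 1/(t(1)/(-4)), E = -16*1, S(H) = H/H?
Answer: 64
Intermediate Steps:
S(H) = 1
E = -16
P(s, N) = -4 (P(s, N) = 1/(1/(-4)) = 1/(1*(-¼)) = 1/(-¼) = -4)
E*P(15, S(5)) = -16*(-4) = 64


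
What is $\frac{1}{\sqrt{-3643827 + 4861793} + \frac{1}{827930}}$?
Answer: $- \frac{827930}{834876821493313399} + \frac{685468084900 \sqrt{1217966}}{834876821493313399} \approx 0.00090611$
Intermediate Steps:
$\frac{1}{\sqrt{-3643827 + 4861793} + \frac{1}{827930}} = \frac{1}{\sqrt{1217966} + \frac{1}{827930}} = \frac{1}{\frac{1}{827930} + \sqrt{1217966}}$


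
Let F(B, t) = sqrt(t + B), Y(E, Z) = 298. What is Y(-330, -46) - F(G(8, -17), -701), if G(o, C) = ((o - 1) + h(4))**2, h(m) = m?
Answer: 298 - 2*I*sqrt(145) ≈ 298.0 - 24.083*I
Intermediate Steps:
G(o, C) = (3 + o)**2 (G(o, C) = ((o - 1) + 4)**2 = ((-1 + o) + 4)**2 = (3 + o)**2)
F(B, t) = sqrt(B + t)
Y(-330, -46) - F(G(8, -17), -701) = 298 - sqrt((3 + 8)**2 - 701) = 298 - sqrt(11**2 - 701) = 298 - sqrt(121 - 701) = 298 - sqrt(-580) = 298 - 2*I*sqrt(145)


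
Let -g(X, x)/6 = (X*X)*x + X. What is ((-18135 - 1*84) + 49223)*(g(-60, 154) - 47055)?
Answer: -104579437380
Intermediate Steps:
g(X, x) = -6*X - 6*x*X² (g(X, x) = -6*((X*X)*x + X) = -6*(X²*x + X) = -6*(x*X² + X) = -6*(X + x*X²) = -6*X - 6*x*X²)
((-18135 - 1*84) + 49223)*(g(-60, 154) - 47055) = ((-18135 - 1*84) + 49223)*(-6*(-60)*(1 - 60*154) - 47055) = ((-18135 - 84) + 49223)*(-6*(-60)*(1 - 9240) - 47055) = (-18219 + 49223)*(-6*(-60)*(-9239) - 47055) = 31004*(-3326040 - 47055) = 31004*(-3373095) = -104579437380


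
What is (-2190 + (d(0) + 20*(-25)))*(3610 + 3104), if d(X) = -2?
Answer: -18074088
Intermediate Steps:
(-2190 + (d(0) + 20*(-25)))*(3610 + 3104) = (-2190 + (-2 + 20*(-25)))*(3610 + 3104) = (-2190 + (-2 - 500))*6714 = (-2190 - 502)*6714 = -2692*6714 = -18074088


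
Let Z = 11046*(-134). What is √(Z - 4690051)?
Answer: I*√6170215 ≈ 2484.0*I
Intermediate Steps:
Z = -1480164
√(Z - 4690051) = √(-1480164 - 4690051) = √(-6170215) = I*√6170215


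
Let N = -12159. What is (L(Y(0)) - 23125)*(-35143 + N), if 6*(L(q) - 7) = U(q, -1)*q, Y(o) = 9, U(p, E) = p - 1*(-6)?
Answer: 1092463341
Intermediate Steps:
U(p, E) = 6 + p (U(p, E) = p + 6 = 6 + p)
L(q) = 7 + q*(6 + q)/6 (L(q) = 7 + ((6 + q)*q)/6 = 7 + (q*(6 + q))/6 = 7 + q*(6 + q)/6)
(L(Y(0)) - 23125)*(-35143 + N) = ((7 + (⅙)*9*(6 + 9)) - 23125)*(-35143 - 12159) = ((7 + (⅙)*9*15) - 23125)*(-47302) = ((7 + 45/2) - 23125)*(-47302) = (59/2 - 23125)*(-47302) = -46191/2*(-47302) = 1092463341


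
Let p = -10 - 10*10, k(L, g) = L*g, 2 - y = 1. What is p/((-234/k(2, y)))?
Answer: 110/117 ≈ 0.94017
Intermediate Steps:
y = 1 (y = 2 - 1*1 = 2 - 1 = 1)
p = -110 (p = -10 - 100 = -110)
p/((-234/k(2, y))) = -110/((-234/(2*1))) = -110/((-234/2)) = -110/((-26*9/2)) = -110/(-117) = -110*(-1/117) = 110/117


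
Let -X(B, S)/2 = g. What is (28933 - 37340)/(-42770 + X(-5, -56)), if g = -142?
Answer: 8407/42486 ≈ 0.19788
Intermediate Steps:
X(B, S) = 284 (X(B, S) = -2*(-142) = 284)
(28933 - 37340)/(-42770 + X(-5, -56)) = (28933 - 37340)/(-42770 + 284) = -8407/(-42486) = -8407*(-1/42486) = 8407/42486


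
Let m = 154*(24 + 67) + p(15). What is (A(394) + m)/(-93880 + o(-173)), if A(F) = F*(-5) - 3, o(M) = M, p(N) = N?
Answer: -12056/94053 ≈ -0.12818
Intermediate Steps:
A(F) = -3 - 5*F (A(F) = -5*F - 3 = -3 - 5*F)
m = 14029 (m = 154*(24 + 67) + 15 = 154*91 + 15 = 14014 + 15 = 14029)
(A(394) + m)/(-93880 + o(-173)) = ((-3 - 5*394) + 14029)/(-93880 - 173) = ((-3 - 1970) + 14029)/(-94053) = (-1973 + 14029)*(-1/94053) = 12056*(-1/94053) = -12056/94053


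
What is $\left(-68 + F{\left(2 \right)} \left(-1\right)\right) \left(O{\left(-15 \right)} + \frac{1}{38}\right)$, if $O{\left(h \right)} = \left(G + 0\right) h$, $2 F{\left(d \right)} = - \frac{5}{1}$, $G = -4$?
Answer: $- \frac{298811}{76} \approx -3931.7$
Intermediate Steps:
$F{\left(d \right)} = - \frac{5}{2}$ ($F{\left(d \right)} = \frac{\left(-5\right) 1^{-1}}{2} = \frac{\left(-5\right) 1}{2} = \frac{1}{2} \left(-5\right) = - \frac{5}{2}$)
$O{\left(h \right)} = - 4 h$ ($O{\left(h \right)} = \left(-4 + 0\right) h = - 4 h$)
$\left(-68 + F{\left(2 \right)} \left(-1\right)\right) \left(O{\left(-15 \right)} + \frac{1}{38}\right) = \left(-68 - - \frac{5}{2}\right) \left(\left(-4\right) \left(-15\right) + \frac{1}{38}\right) = \left(-68 + \frac{5}{2}\right) \left(60 + \frac{1}{38}\right) = \left(- \frac{131}{2}\right) \frac{2281}{38} = - \frac{298811}{76}$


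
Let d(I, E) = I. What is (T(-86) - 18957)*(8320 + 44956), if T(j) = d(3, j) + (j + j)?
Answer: -1018956776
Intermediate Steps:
T(j) = 3 + 2*j (T(j) = 3 + (j + j) = 3 + 2*j)
(T(-86) - 18957)*(8320 + 44956) = ((3 + 2*(-86)) - 18957)*(8320 + 44956) = ((3 - 172) - 18957)*53276 = (-169 - 18957)*53276 = -19126*53276 = -1018956776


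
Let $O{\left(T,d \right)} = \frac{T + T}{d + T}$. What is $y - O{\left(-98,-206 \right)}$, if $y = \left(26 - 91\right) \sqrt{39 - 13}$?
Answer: $- \frac{49}{76} - 65 \sqrt{26} \approx -332.08$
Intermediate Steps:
$O{\left(T,d \right)} = \frac{2 T}{T + d}$
$y = - 65 \sqrt{26} \approx -331.44$
$y - O{\left(-98,-206 \right)} = - 65 \sqrt{26} - 2 \left(-98\right) \frac{1}{-98 - 206} = - 65 \sqrt{26} - 2 \left(-98\right) \frac{1}{-304} = - 65 \sqrt{26} - 2 \left(-98\right) \left(- \frac{1}{304}\right) = - 65 \sqrt{26} - \frac{49}{76} = - \frac{49}{76} - 65 \sqrt{26}$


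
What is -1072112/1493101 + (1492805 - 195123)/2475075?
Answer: -715987316518/3695536957575 ≈ -0.19374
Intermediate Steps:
-1072112/1493101 + (1492805 - 195123)/2475075 = -1072112*1/1493101 + 1297682*(1/2475075) = -1072112/1493101 + 1297682/2475075 = -715987316518/3695536957575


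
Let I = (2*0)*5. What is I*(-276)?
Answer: 0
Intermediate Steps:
I = 0 (I = 0*5 = 0)
I*(-276) = 0*(-276) = 0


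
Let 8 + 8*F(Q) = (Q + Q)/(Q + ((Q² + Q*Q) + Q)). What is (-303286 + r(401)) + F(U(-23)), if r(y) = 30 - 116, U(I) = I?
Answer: -53393649/176 ≈ -3.0337e+5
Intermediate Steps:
r(y) = -86
F(Q) = -1 + Q/(4*(2*Q + 2*Q²)) (F(Q) = -1 + ((Q + Q)/(Q + ((Q² + Q*Q) + Q)))/8 = -1 + ((2*Q)/(Q + ((Q² + Q²) + Q)))/8 = -1 + ((2*Q)/(Q + (2*Q² + Q)))/8 = -1 + ((2*Q)/(Q + (Q + 2*Q²)))/8 = -1 + ((2*Q)/(2*Q + 2*Q²))/8 = -1 + (2*Q/(2*Q + 2*Q²))/8 = -1 + Q/(4*(2*Q + 2*Q²)))
(-303286 + r(401)) + F(U(-23)) = (-303286 - 86) + (-7/8 - 1*(-23))/(1 - 23) = -303372 + (-7/8 + 23)/(-22) = -303372 - 1/22*177/8 = -303372 - 177/176 = -53393649/176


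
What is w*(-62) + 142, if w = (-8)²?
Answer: -3826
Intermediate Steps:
w = 64
w*(-62) + 142 = 64*(-62) + 142 = -3968 + 142 = -3826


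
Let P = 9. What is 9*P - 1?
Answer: 80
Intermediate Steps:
9*P - 1 = 9*9 - 1 = 81 - 1 = 80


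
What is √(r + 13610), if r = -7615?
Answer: √5995 ≈ 77.427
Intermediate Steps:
√(r + 13610) = √(-7615 + 13610) = √5995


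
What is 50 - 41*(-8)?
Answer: 378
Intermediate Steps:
50 - 41*(-8) = 50 + 328 = 378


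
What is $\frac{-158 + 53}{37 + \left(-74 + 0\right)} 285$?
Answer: $\frac{29925}{37} \approx 808.78$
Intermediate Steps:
$\frac{-158 + 53}{37 + \left(-74 + 0\right)} 285 = - \frac{105}{37 - 74} \cdot 285 = - \frac{105}{-37} \cdot 285 = \left(-105\right) \left(- \frac{1}{37}\right) 285 = \frac{105}{37} \cdot 285 = \frac{29925}{37}$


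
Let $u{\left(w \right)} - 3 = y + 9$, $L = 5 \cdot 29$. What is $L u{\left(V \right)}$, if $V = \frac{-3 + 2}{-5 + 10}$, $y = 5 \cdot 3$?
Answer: $3915$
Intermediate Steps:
$y = 15$
$L = 145$
$V = - \frac{1}{5} \approx -0.2$
$u{\left(w \right)} = 27$ ($u{\left(w \right)} = 3 + \left(15 + 9\right) = 3 + 24 = 27$)
$L u{\left(V \right)} = 145 \cdot 27 = 3915$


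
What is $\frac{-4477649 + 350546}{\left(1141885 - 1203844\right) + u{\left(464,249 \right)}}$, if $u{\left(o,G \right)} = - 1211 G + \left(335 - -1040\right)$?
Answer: $\frac{4127103}{362123} \approx 11.397$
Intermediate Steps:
$u{\left(o,G \right)} = 1375 - 1211 G$ ($u{\left(o,G \right)} = - 1211 G + \left(335 + 1040\right) = - 1211 G + 1375 = 1375 - 1211 G$)
$\frac{-4477649 + 350546}{\left(1141885 - 1203844\right) + u{\left(464,249 \right)}} = \frac{-4477649 + 350546}{\left(1141885 - 1203844\right) + \left(1375 - 301539\right)} = - \frac{4127103}{\left(1141885 - 1203844\right) + \left(1375 - 301539\right)} = - \frac{4127103}{-61959 - 300164} = - \frac{4127103}{-362123} = \left(-4127103\right) \left(- \frac{1}{362123}\right) = \frac{4127103}{362123}$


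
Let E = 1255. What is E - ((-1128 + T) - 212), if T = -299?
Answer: 2894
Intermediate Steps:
E - ((-1128 + T) - 212) = 1255 - ((-1128 - 299) - 212) = 1255 - (-1427 - 212) = 1255 - 1*(-1639) = 1255 + 1639 = 2894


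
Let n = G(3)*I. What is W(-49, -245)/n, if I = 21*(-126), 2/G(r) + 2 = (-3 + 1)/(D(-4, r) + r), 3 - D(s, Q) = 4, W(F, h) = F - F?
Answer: 0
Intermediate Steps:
W(F, h) = 0
D(s, Q) = -1 (D(s, Q) = 3 - 1*4 = 3 - 4 = -1)
G(r) = 2/(-2 - 2/(-1 + r)) (G(r) = 2/(-2 + (-3 + 1)/(-1 + r)) = 2/(-2 - 2/(-1 + r)))
I = -2646
n = 1764 (n = ((1 - 1*3)/3)*(-2646) = ((1 - 3)/3)*(-2646) = ((⅓)*(-2))*(-2646) = -⅔*(-2646) = 1764)
W(-49, -245)/n = 0/1764 = 0*(1/1764) = 0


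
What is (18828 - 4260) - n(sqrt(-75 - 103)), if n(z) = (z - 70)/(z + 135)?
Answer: 268104176/18403 - 205*I*sqrt(178)/18403 ≈ 14569.0 - 0.14862*I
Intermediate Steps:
n(z) = (-70 + z)/(135 + z)
(18828 - 4260) - n(sqrt(-75 - 103)) = (18828 - 4260) - (-70 + sqrt(-75 - 103))/(135 + sqrt(-75 - 103)) = 14568 - (-70 + sqrt(-178))/(135 + sqrt(-178)) = 14568 - (-70 + I*sqrt(178))/(135 + I*sqrt(178))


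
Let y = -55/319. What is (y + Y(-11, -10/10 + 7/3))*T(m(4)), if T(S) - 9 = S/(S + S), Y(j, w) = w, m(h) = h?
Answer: 1919/174 ≈ 11.029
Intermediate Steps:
y = -5/29 (y = -55*1/319 = -5/29 ≈ -0.17241)
T(S) = 19/2 (T(S) = 9 + S/(S + S) = 9 + S/((2*S)) = 9 + (1/(2*S))*S = 9 + ½ = 19/2)
(y + Y(-11, -10/10 + 7/3))*T(m(4)) = (-5/29 + (-10/10 + 7/3))*(19/2) = (-5/29 + (-10*⅒ + 7*(⅓)))*(19/2) = (-5/29 + (-1 + 7/3))*(19/2) = (-5/29 + 4/3)*(19/2) = (101/87)*(19/2) = 1919/174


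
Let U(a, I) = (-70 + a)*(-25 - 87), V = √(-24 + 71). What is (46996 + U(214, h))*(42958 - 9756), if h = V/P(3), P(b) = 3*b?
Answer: 1024879336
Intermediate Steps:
V = √47 ≈ 6.8557
h = √47/9 (h = √47/((3*3)) = √47/9 ≈ 0.76174)
U(a, I) = 7840 - 112*a (U(a, I) = (-70 + a)*(-112) = 7840 - 112*a)
(46996 + U(214, h))*(42958 - 9756) = (46996 + (7840 - 112*214))*(42958 - 9756) = (46996 + (7840 - 23968))*33202 = (46996 - 16128)*33202 = 30868*33202 = 1024879336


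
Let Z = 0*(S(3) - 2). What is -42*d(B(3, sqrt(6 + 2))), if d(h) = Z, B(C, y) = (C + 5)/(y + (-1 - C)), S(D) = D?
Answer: 0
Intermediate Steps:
Z = 0 (Z = 0*(3 - 2) = 0*1 = 0)
B(C, y) = (5 + C)/(-1 + y - C)
d(h) = 0
-42*d(B(3, sqrt(6 + 2))) = -42*0 = 0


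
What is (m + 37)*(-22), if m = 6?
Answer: -946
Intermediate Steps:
(m + 37)*(-22) = (6 + 37)*(-22) = 43*(-22) = -946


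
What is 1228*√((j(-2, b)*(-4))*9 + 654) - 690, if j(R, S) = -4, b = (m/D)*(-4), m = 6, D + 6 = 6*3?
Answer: -690 + 1228*√798 ≈ 34000.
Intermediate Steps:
D = 12 (D = -6 + 6*3 = -6 + 18 = 12)
b = -2 (b = (6/12)*(-4) = (6*(1/12))*(-4) = (½)*(-4) = -2)
1228*√((j(-2, b)*(-4))*9 + 654) - 690 = 1228*√(-4*(-4)*9 + 654) - 690 = 1228*√(16*9 + 654) - 690 = 1228*√(144 + 654) - 690 = 1228*√798 - 690 = -690 + 1228*√798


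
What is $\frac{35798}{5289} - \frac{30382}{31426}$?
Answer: $\frac{482148775}{83106057} \approx 5.8016$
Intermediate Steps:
$\frac{35798}{5289} - \frac{30382}{31426} = 35798 \cdot \frac{1}{5289} - \frac{15191}{15713} = \frac{35798}{5289} - \frac{15191}{15713} = \frac{482148775}{83106057}$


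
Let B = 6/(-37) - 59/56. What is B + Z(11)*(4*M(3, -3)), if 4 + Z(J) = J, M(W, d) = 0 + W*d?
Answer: -524663/2072 ≈ -253.22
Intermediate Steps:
M(W, d) = W*d
B = -2519/2072 (B = 6*(-1/37) - 59*1/56 = -6/37 - 59/56 = -2519/2072 ≈ -1.2157)
Z(J) = -4 + J
B + Z(11)*(4*M(3, -3)) = -2519/2072 + (-4 + 11)*(4*(3*(-3))) = -2519/2072 + 7*(4*(-9)) = -2519/2072 + 7*(-36) = -2519/2072 - 252 = -524663/2072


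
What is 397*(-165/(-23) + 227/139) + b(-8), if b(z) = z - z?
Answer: 11177932/3197 ≈ 3496.4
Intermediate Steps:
b(z) = 0
397*(-165/(-23) + 227/139) + b(-8) = 397*(-165/(-23) + 227/139) + 0 = 397*(-165*(-1/23) + 227*(1/139)) + 0 = 397*(165/23 + 227/139) + 0 = 397*(28156/3197) + 0 = 11177932/3197 + 0 = 11177932/3197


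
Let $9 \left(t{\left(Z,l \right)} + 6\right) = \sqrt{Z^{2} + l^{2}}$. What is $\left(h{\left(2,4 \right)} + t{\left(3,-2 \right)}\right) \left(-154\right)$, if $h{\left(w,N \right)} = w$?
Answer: $616 - \frac{154 \sqrt{13}}{9} \approx 554.3$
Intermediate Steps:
$t{\left(Z,l \right)} = -6 + \frac{\sqrt{Z^{2} + l^{2}}}{9}$
$\left(h{\left(2,4 \right)} + t{\left(3,-2 \right)}\right) \left(-154\right) = \left(2 - \left(6 - \frac{\sqrt{3^{2} + \left(-2\right)^{2}}}{9}\right)\right) \left(-154\right) = \left(2 - \left(6 - \frac{\sqrt{9 + 4}}{9}\right)\right) \left(-154\right) = \left(2 - \left(6 - \frac{\sqrt{13}}{9}\right)\right) \left(-154\right) = \left(-4 + \frac{\sqrt{13}}{9}\right) \left(-154\right) = 616 - \frac{154 \sqrt{13}}{9}$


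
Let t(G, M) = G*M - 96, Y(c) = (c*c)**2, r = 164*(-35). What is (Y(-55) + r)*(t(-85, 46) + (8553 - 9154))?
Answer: -42130485195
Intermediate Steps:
r = -5740
Y(c) = c**4 (Y(c) = (c**2)**2 = c**4)
t(G, M) = -96 + G*M
(Y(-55) + r)*(t(-85, 46) + (8553 - 9154)) = ((-55)**4 - 5740)*((-96 - 85*46) + (8553 - 9154)) = (9150625 - 5740)*((-96 - 3910) - 601) = 9144885*(-4006 - 601) = 9144885*(-4607) = -42130485195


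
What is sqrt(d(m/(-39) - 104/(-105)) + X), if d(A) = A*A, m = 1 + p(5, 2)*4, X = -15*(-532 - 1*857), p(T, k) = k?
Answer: 2*sqrt(9705342061)/1365 ≈ 144.35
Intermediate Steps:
X = 20835 (X = -15*(-532 - 857) = -15*(-1389) = 20835)
m = 9 (m = 1 + 2*4 = 1 + 8 = 9)
d(A) = A**2
sqrt(d(m/(-39) - 104/(-105)) + X) = sqrt((9/(-39) - 104/(-105))**2 + 20835) = sqrt((9*(-1/39) - 104*(-1/105))**2 + 20835) = sqrt((-3/13 + 104/105)**2 + 20835) = sqrt((1037/1365)**2 + 20835) = sqrt(1075369/1863225 + 20835) = sqrt(38821368244/1863225) = 2*sqrt(9705342061)/1365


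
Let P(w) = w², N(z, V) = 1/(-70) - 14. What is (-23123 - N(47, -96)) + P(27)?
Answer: -1566599/70 ≈ -22380.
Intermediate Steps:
N(z, V) = -981/70 (N(z, V) = -1/70 - 14 = -981/70)
(-23123 - N(47, -96)) + P(27) = (-23123 - 1*(-981/70)) + 27² = (-23123 + 981/70) + 729 = -1617629/70 + 729 = -1566599/70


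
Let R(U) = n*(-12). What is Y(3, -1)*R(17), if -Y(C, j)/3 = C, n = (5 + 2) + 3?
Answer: 1080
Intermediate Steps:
n = 10 (n = 7 + 3 = 10)
Y(C, j) = -3*C
R(U) = -120 (R(U) = 10*(-12) = -120)
Y(3, -1)*R(17) = -3*3*(-120) = -9*(-120) = 1080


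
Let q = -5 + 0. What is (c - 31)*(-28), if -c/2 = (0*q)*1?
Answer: 868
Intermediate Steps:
q = -5
c = 0 (c = -2*0*(-5) = -0 = -2*0 = 0)
(c - 31)*(-28) = (0 - 31)*(-28) = -31*(-28) = 868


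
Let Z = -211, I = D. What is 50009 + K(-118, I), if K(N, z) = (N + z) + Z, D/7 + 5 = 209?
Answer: 51108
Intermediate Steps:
D = 1428 (D = -35 + 7*209 = -35 + 1463 = 1428)
I = 1428
K(N, z) = -211 + N + z (K(N, z) = (N + z) - 211 = -211 + N + z)
50009 + K(-118, I) = 50009 + (-211 - 118 + 1428) = 50009 + 1099 = 51108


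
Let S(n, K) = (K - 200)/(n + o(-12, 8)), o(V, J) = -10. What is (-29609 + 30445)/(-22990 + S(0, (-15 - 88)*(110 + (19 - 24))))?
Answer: -1672/43777 ≈ -0.038194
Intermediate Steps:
S(n, K) = (-200 + K)/(-10 + n) (S(n, K) = (K - 200)/(n - 10) = (-200 + K)/(-10 + n))
(-29609 + 30445)/(-22990 + S(0, (-15 - 88)*(110 + (19 - 24)))) = (-29609 + 30445)/(-22990 + (-200 + (-15 - 88)*(110 + (19 - 24)))/(-10 + 0)) = 836/(-22990 + (-200 - 103*(110 - 5))/(-10)) = 836/(-22990 - (-200 - 103*105)/10) = 836/(-22990 - (-200 - 10815)/10) = 836/(-22990 - ⅒*(-11015)) = 836/(-22990 + 2203/2) = 836/(-43777/2) = 836*(-2/43777) = -1672/43777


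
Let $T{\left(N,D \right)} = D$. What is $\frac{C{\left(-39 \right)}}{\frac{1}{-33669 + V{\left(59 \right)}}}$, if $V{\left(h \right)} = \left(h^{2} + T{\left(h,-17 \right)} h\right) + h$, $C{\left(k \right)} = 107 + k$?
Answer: $-2116976$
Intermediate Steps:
$V{\left(h \right)} = h^{2} - 16 h$ ($V{\left(h \right)} = \left(h^{2} - 17 h\right) + h = h^{2} - 16 h$)
$\frac{C{\left(-39 \right)}}{\frac{1}{-33669 + V{\left(59 \right)}}} = \frac{107 - 39}{\frac{1}{-33669 + 59 \left(-16 + 59\right)}} = \frac{68}{\frac{1}{-33669 + 59 \cdot 43}} = \frac{68}{\frac{1}{-33669 + 2537}} = \frac{68}{\frac{1}{-31132}} = \frac{68}{- \frac{1}{31132}} = 68 \left(-31132\right) = -2116976$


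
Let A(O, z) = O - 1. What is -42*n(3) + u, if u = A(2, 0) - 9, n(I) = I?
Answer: -134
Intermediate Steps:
A(O, z) = -1 + O
u = -8 (u = (-1 + 2) - 9 = 1 - 9 = -8)
-42*n(3) + u = -42*3 - 8 = -126 - 8 = -134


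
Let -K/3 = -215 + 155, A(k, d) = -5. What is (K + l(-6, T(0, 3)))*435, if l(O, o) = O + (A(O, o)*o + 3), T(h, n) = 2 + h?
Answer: 72645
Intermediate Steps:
l(O, o) = 3 + O - 5*o (l(O, o) = O + (-5*o + 3) = O + (3 - 5*o) = 3 + O - 5*o)
K = 180 (K = -3*(-215 + 155) = -3*(-60) = 180)
(K + l(-6, T(0, 3)))*435 = (180 + (3 - 6 - 5*(2 + 0)))*435 = (180 + (3 - 6 - 5*2))*435 = (180 + (3 - 6 - 10))*435 = (180 - 13)*435 = 167*435 = 72645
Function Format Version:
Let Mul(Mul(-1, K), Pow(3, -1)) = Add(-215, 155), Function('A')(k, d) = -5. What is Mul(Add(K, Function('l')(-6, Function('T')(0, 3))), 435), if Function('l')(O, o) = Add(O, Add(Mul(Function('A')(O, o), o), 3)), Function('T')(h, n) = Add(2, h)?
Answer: 72645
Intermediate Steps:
Function('l')(O, o) = Add(3, O, Mul(-5, o)) (Function('l')(O, o) = Add(O, Add(Mul(-5, o), 3)) = Add(O, Add(3, Mul(-5, o))) = Add(3, O, Mul(-5, o)))
K = 180 (K = Mul(-3, Add(-215, 155)) = Mul(-3, -60) = 180)
Mul(Add(K, Function('l')(-6, Function('T')(0, 3))), 435) = Mul(Add(180, Add(3, -6, Mul(-5, Add(2, 0)))), 435) = Mul(Add(180, Add(3, -6, Mul(-5, 2))), 435) = Mul(Add(180, Add(3, -6, -10)), 435) = Mul(Add(180, -13), 435) = Mul(167, 435) = 72645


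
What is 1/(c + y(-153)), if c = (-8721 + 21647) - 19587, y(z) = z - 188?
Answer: -1/7002 ≈ -0.00014282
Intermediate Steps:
y(z) = -188 + z
c = -6661 (c = 12926 - 19587 = -6661)
1/(c + y(-153)) = 1/(-6661 + (-188 - 153)) = 1/(-6661 - 341) = 1/(-7002) = -1/7002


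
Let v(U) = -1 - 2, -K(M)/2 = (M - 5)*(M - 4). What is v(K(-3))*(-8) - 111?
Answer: -87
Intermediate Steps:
K(M) = -2*(-5 + M)*(-4 + M) (K(M) = -2*(M - 5)*(M - 4) = -2*(-5 + M)*(-4 + M))
v(U) = -3
v(K(-3))*(-8) - 111 = -3*(-8) - 111 = 24 - 111 = -87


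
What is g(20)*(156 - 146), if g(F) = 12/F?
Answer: 6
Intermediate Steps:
g(20)*(156 - 146) = (12/20)*(156 - 146) = (12*(1/20))*10 = (3/5)*10 = 6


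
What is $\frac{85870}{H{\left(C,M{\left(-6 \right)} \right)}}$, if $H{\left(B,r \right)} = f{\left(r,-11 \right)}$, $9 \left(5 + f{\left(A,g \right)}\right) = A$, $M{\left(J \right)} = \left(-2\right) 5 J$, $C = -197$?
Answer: $51522$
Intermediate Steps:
$M{\left(J \right)} = - 10 J$
$f{\left(A,g \right)} = -5 + \frac{A}{9}$
$H{\left(B,r \right)} = -5 + \frac{r}{9}$
$\frac{85870}{H{\left(C,M{\left(-6 \right)} \right)}} = \frac{85870}{-5 + \frac{\left(-10\right) \left(-6\right)}{9}} = \frac{85870}{-5 + \frac{1}{9} \cdot 60} = \frac{85870}{-5 + \frac{20}{3}} = \frac{85870}{\frac{5}{3}} = 85870 \cdot \frac{3}{5} = 51522$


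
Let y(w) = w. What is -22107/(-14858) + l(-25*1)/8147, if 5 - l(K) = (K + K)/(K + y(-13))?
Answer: 180160469/121048126 ≈ 1.4883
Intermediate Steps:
l(K) = 5 - 2*K/(-13 + K) (l(K) = 5 - (K + K)/(K - 13) = 5 - 2*K/(-13 + K))
-22107/(-14858) + l(-25*1)/8147 = -22107/(-14858) + ((-65 + 3*(-25*1))/(-13 - 25*1))/8147 = -22107*(-1/14858) + ((-65 + 3*(-25))/(-13 - 25))*(1/8147) = 22107/14858 + ((-65 - 75)/(-38))*(1/8147) = 22107/14858 - 1/38*(-140)*(1/8147) = 22107/14858 + (70/19)*(1/8147) = 22107/14858 + 70/154793 = 180160469/121048126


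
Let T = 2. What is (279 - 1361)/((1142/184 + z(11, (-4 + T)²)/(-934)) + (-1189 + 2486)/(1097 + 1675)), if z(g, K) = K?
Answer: -16107762132/99298433 ≈ -162.22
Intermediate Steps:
(279 - 1361)/((1142/184 + z(11, (-4 + T)²)/(-934)) + (-1189 + 2486)/(1097 + 1675)) = (279 - 1361)/((1142/184 + (-4 + 2)²/(-934)) + (-1189 + 2486)/(1097 + 1675)) = -1082/((1142*(1/184) + (-2)²*(-1/934)) + 1297/2772) = -1082/((571/92 + 4*(-1/934)) + 1297*(1/2772)) = -1082/((571/92 - 2/467) + 1297/2772) = -1082/(266473/42964 + 1297/2772) = -1082/99298433/14887026 = -1082*14887026/99298433 = -16107762132/99298433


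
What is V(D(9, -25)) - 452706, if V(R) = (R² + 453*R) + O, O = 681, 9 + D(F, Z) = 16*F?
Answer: -372645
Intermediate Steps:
D(F, Z) = -9 + 16*F
V(R) = 681 + R² + 453*R (V(R) = (R² + 453*R) + 681 = 681 + R² + 453*R)
V(D(9, -25)) - 452706 = (681 + (-9 + 16*9)² + 453*(-9 + 16*9)) - 452706 = (681 + (-9 + 144)² + 453*(-9 + 144)) - 452706 = (681 + 135² + 453*135) - 452706 = (681 + 18225 + 61155) - 452706 = 80061 - 452706 = -372645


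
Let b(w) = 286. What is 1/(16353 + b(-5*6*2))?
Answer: 1/16639 ≈ 6.0100e-5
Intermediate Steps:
1/(16353 + b(-5*6*2)) = 1/(16353 + 286) = 1/16639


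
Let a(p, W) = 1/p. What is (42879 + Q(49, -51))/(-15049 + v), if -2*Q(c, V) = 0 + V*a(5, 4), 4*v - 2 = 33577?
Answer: -857682/133085 ≈ -6.4446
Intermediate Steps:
v = 33579/4 (v = ½ + (¼)*33577 = ½ + 33577/4 = 33579/4 ≈ 8394.8)
Q(c, V) = -V/10 (Q(c, V) = -(0 + V/5)/2 = -V/10)
(42879 + Q(49, -51))/(-15049 + v) = (42879 - ⅒*(-51))/(-15049 + 33579/4) = (42879 + 51/10)/(-26617/4) = (428841/10)*(-4/26617) = -857682/133085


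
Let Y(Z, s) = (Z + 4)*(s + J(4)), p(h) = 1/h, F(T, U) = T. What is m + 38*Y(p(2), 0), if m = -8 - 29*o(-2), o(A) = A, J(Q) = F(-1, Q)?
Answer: -121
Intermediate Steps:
J(Q) = -1
Y(Z, s) = (-1 + s)*(4 + Z) (Y(Z, s) = (Z + 4)*(s - 1) = (4 + Z)*(-1 + s) = (-1 + s)*(4 + Z))
m = 50 (m = -8 - 29*(-2) = -8 + 58 = 50)
m + 38*Y(p(2), 0) = 50 + 38*(-4 - 1/2 + 4*0 + 0/2) = 50 + 38*(-4 - 1*½ + 0 + (½)*0) = 50 + 38*(-4 - ½ + 0 + 0) = 50 + 38*(-9/2) = 50 - 171 = -121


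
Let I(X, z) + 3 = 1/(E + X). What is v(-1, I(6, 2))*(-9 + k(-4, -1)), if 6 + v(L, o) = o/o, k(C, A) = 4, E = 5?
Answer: 25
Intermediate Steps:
I(X, z) = -3 + 1/(5 + X)
v(L, o) = -5 (v(L, o) = -6 + o/o = -6 + 1 = -5)
v(-1, I(6, 2))*(-9 + k(-4, -1)) = -5*(-9 + 4) = -5*(-5) = 25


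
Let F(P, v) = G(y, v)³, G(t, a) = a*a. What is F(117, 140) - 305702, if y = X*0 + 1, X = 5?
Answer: 7529535694298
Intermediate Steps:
y = 1 (y = 5*0 + 1 = 0 + 1 = 1)
G(t, a) = a²
F(P, v) = v⁶ (F(P, v) = (v²)³ = v⁶)
F(117, 140) - 305702 = 140⁶ - 305702 = 7529536000000 - 305702 = 7529535694298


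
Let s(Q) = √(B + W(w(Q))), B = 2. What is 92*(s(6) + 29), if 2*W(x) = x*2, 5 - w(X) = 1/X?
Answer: 2668 + 46*√246/3 ≈ 2908.5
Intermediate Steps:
w(X) = 5 - 1/X
W(x) = x (W(x) = (x*2)/2 = (2*x)/2 = x)
s(Q) = √(7 - 1/Q) (s(Q) = √(2 + (5 - 1/Q)) = √(7 - 1/Q))
92*(s(6) + 29) = 92*(√(7 - 1/6) + 29) = 92*(√(7 - 1*⅙) + 29) = 92*(√(7 - ⅙) + 29) = 92*(√(41/6) + 29) = 92*(√246/6 + 29) = 92*(29 + √246/6) = 2668 + 46*√246/3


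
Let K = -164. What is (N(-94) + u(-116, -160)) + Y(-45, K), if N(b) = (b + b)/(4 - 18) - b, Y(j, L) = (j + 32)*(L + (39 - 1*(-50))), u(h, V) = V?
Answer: 6457/7 ≈ 922.43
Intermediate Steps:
Y(j, L) = (32 + j)*(89 + L) (Y(j, L) = (32 + j)*(L + (39 + 50)) = (32 + j)*(L + 89) = (32 + j)*(89 + L))
N(b) = -8*b/7 (N(b) = (2*b)/(-14) - b = (2*b)*(-1/14) - b = -b/7 - b = -8*b/7)
(N(-94) + u(-116, -160)) + Y(-45, K) = (-8/7*(-94) - 160) + (2848 + 32*(-164) + 89*(-45) - 164*(-45)) = (752/7 - 160) + (2848 - 5248 - 4005 + 7380) = -368/7 + 975 = 6457/7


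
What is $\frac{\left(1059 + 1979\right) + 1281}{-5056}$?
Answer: $- \frac{4319}{5056} \approx -0.85423$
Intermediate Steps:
$\frac{\left(1059 + 1979\right) + 1281}{-5056} = \left(3038 + 1281\right) \left(- \frac{1}{5056}\right) = 4319 \left(- \frac{1}{5056}\right) = - \frac{4319}{5056}$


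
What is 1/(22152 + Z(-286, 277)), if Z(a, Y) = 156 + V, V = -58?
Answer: 1/22250 ≈ 4.4944e-5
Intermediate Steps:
Z(a, Y) = 98 (Z(a, Y) = 156 - 58 = 98)
1/(22152 + Z(-286, 277)) = 1/(22152 + 98) = 1/22250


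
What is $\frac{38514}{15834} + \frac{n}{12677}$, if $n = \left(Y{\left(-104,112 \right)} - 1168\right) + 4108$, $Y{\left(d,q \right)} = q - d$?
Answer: $\frac{12814621}{4779229} \approx 2.6813$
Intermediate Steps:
$n = 3156$ ($n = \left(\left(112 - -104\right) - 1168\right) + 4108 = \left(\left(112 + 104\right) - 1168\right) + 4108 = \left(216 - 1168\right) + 4108 = -952 + 4108 = 3156$)
$\frac{38514}{15834} + \frac{n}{12677} = \frac{38514}{15834} + \frac{3156}{12677} = 38514 \cdot \frac{1}{15834} + 3156 \cdot \frac{1}{12677} = \frac{917}{377} + \frac{3156}{12677} = \frac{12814621}{4779229}$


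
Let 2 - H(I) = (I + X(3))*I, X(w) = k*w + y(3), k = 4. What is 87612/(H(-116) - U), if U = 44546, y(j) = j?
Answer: -21903/14065 ≈ -1.5573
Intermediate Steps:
X(w) = 3 + 4*w (X(w) = 4*w + 3 = 3 + 4*w)
H(I) = 2 - I*(15 + I) (H(I) = 2 - (I + (3 + 4*3))*I = 2 - (I + (3 + 12))*I = 2 - (I + 15)*I = 2 - (15 + I)*I = 2 - I*(15 + I))
87612/(H(-116) - U) = 87612/((2 - 1*(-116)² - 15*(-116)) - 1*44546) = 87612/((2 - 1*13456 + 1740) - 44546) = 87612/((2 - 13456 + 1740) - 44546) = 87612/(-11714 - 44546) = 87612/(-56260) = 87612*(-1/56260) = -21903/14065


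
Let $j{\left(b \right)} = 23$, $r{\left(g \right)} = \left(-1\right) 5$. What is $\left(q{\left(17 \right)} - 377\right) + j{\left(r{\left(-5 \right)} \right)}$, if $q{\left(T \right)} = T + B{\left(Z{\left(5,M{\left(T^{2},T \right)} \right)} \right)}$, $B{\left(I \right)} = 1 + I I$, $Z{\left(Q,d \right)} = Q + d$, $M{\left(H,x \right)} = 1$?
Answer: $-300$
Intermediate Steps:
$r{\left(g \right)} = -5$
$B{\left(I \right)} = 1 + I^{2}$
$q{\left(T \right)} = 37 + T$ ($q{\left(T \right)} = T + \left(1 + \left(5 + 1\right)^{2}\right) = T + \left(1 + 6^{2}\right) = T + \left(1 + 36\right) = T + 37 = 37 + T$)
$\left(q{\left(17 \right)} - 377\right) + j{\left(r{\left(-5 \right)} \right)} = \left(\left(37 + 17\right) - 377\right) + 23 = \left(54 - 377\right) + 23 = -323 + 23 = -300$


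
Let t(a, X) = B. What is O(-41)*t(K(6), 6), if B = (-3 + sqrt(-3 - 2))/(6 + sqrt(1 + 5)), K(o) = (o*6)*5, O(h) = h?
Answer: 123/5 - 41*sqrt(6)/10 - 41*I*sqrt(5)/5 + 41*I*sqrt(30)/30 ≈ 14.557 - 10.85*I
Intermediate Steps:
K(o) = 30*o (K(o) = (6*o)*5 = 30*o)
B = (-3 + I*sqrt(5))/(6 + sqrt(6)) (B = (-3 + sqrt(-5))/(6 + sqrt(6)) = (-3 + I*sqrt(5))/(6 + sqrt(6)) ≈ -0.35505 + 0.26464*I)
t(a, X) = -3/5 + sqrt(6)/10 - I*sqrt(30)/30 + I*sqrt(5)/5
O(-41)*t(K(6), 6) = -41*(-3/5 + sqrt(6)/10 - I*sqrt(30)/30 + I*sqrt(5)/5) = 123/5 - 41*sqrt(6)/10 - 41*I*sqrt(5)/5 + 41*I*sqrt(30)/30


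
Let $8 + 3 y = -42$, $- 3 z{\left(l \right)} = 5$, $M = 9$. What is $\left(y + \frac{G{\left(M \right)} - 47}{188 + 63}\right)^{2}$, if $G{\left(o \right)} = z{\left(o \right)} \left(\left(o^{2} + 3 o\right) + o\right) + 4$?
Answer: $\frac{175933696}{567009} \approx 310.28$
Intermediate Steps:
$z{\left(l \right)} = - \frac{5}{3}$ ($z{\left(l \right)} = \left(- \frac{1}{3}\right) 5 = - \frac{5}{3}$)
$y = - \frac{50}{3}$ ($y = - \frac{8}{3} + \frac{1}{3} \left(-42\right) = - \frac{8}{3} - 14 = - \frac{50}{3} \approx -16.667$)
$G{\left(o \right)} = 4 - \frac{20 o}{3} - \frac{5 o^{2}}{3}$ ($G{\left(o \right)} = - \frac{5 \left(\left(o^{2} + 3 o\right) + o\right)}{3} + 4 = - \frac{5 \left(o^{2} + 4 o\right)}{3} + 4 = \left(- \frac{20 o}{3} - \frac{5 o^{2}}{3}\right) + 4 = 4 - \frac{20 o}{3} - \frac{5 o^{2}}{3}$)
$\left(y + \frac{G{\left(M \right)} - 47}{188 + 63}\right)^{2} = \left(- \frac{50}{3} + \frac{\left(4 - 60 - \frac{5 \cdot 9^{2}}{3}\right) - 47}{188 + 63}\right)^{2} = \left(- \frac{50}{3} + \frac{\left(4 - 60 - 135\right) - 47}{251}\right)^{2} = \left(- \frac{50}{3} + \left(\left(4 - 60 - 135\right) - 47\right) \frac{1}{251}\right)^{2} = \left(- \frac{50}{3} + \left(-191 - 47\right) \frac{1}{251}\right)^{2} = \left(- \frac{50}{3} - \frac{238}{251}\right)^{2} = \left(- \frac{13264}{753}\right)^{2} = \frac{175933696}{567009}$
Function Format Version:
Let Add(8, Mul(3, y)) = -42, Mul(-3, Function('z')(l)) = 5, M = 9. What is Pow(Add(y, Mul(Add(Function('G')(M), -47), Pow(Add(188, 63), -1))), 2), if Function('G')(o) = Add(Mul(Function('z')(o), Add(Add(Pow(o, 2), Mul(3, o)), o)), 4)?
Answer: Rational(175933696, 567009) ≈ 310.28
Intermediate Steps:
Function('z')(l) = Rational(-5, 3) (Function('z')(l) = Mul(Rational(-1, 3), 5) = Rational(-5, 3))
y = Rational(-50, 3) (y = Add(Rational(-8, 3), Mul(Rational(1, 3), -42)) = Add(Rational(-8, 3), -14) = Rational(-50, 3) ≈ -16.667)
Function('G')(o) = Add(4, Mul(Rational(-20, 3), o), Mul(Rational(-5, 3), Pow(o, 2))) (Function('G')(o) = Add(Mul(Rational(-5, 3), Add(Add(Pow(o, 2), Mul(3, o)), o)), 4) = Add(Mul(Rational(-5, 3), Add(Pow(o, 2), Mul(4, o))), 4) = Add(Add(Mul(Rational(-20, 3), o), Mul(Rational(-5, 3), Pow(o, 2))), 4) = Add(4, Mul(Rational(-20, 3), o), Mul(Rational(-5, 3), Pow(o, 2))))
Pow(Add(y, Mul(Add(Function('G')(M), -47), Pow(Add(188, 63), -1))), 2) = Pow(Add(Rational(-50, 3), Mul(Add(Add(4, Mul(Rational(-20, 3), 9), Mul(Rational(-5, 3), Pow(9, 2))), -47), Pow(Add(188, 63), -1))), 2) = Pow(Add(Rational(-50, 3), Mul(Add(Add(4, -60, Mul(Rational(-5, 3), 81)), -47), Pow(251, -1))), 2) = Pow(Add(Rational(-50, 3), Mul(Add(Add(4, -60, -135), -47), Rational(1, 251))), 2) = Pow(Add(Rational(-50, 3), Mul(Add(-191, -47), Rational(1, 251))), 2) = Pow(Add(Rational(-50, 3), Mul(-238, Rational(1, 251))), 2) = Pow(Add(Rational(-50, 3), Rational(-238, 251)), 2) = Pow(Rational(-13264, 753), 2) = Rational(175933696, 567009)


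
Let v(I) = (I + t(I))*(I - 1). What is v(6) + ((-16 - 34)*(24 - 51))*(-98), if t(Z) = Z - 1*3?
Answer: -132255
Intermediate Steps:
t(Z) = -3 + Z (t(Z) = Z - 3 = -3 + Z)
v(I) = (-1 + I)*(-3 + 2*I) (v(I) = (I + (-3 + I))*(I - 1) = (-3 + 2*I)*(-1 + I) = (-1 + I)*(-3 + 2*I))
v(6) + ((-16 - 34)*(24 - 51))*(-98) = (3 - 5*6 + 2*6²) + ((-16 - 34)*(24 - 51))*(-98) = (3 - 30 + 2*36) - 50*(-27)*(-98) = (3 - 30 + 72) + 1350*(-98) = 45 - 132300 = -132255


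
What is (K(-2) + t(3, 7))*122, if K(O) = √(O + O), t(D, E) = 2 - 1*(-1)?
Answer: 366 + 244*I ≈ 366.0 + 244.0*I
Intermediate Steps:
t(D, E) = 3 (t(D, E) = 2 + 1 = 3)
K(O) = √2*√O (K(O) = √(2*O) = √2*√O)
(K(-2) + t(3, 7))*122 = (√2*√(-2) + 3)*122 = (√2*(I*√2) + 3)*122 = (2*I + 3)*122 = (3 + 2*I)*122 = 366 + 244*I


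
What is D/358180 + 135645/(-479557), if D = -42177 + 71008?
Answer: -34759218233/171767726260 ≈ -0.20236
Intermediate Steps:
D = 28831
D/358180 + 135645/(-479557) = 28831/358180 + 135645/(-479557) = 28831*(1/358180) + 135645*(-1/479557) = 28831/358180 - 135645/479557 = -34759218233/171767726260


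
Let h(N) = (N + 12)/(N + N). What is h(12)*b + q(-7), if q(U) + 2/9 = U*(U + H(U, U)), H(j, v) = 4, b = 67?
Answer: 790/9 ≈ 87.778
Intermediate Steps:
h(N) = (12 + N)/(2*N) (h(N) = (12 + N)/((2*N)) = (12 + N)*(1/(2*N)) = (12 + N)/(2*N))
q(U) = -2/9 + U*(4 + U) (q(U) = -2/9 + U*(U + 4) = -2/9 + U*(4 + U))
h(12)*b + q(-7) = ((½)*(12 + 12)/12)*67 + (-2/9 + (-7)² + 4*(-7)) = ((½)*(1/12)*24)*67 + (-2/9 + 49 - 28) = 1*67 + 187/9 = 67 + 187/9 = 790/9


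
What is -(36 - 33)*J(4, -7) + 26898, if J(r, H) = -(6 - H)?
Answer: 26937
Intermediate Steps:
J(r, H) = -6 + H
-(36 - 33)*J(4, -7) + 26898 = -(36 - 33)*(-6 - 7) + 26898 = -3*(-13) + 26898 = -1*(-39) + 26898 = 39 + 26898 = 26937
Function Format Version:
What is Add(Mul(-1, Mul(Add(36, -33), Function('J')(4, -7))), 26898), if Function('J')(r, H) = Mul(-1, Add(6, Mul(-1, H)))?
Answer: 26937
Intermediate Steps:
Function('J')(r, H) = Add(-6, H)
Add(Mul(-1, Mul(Add(36, -33), Function('J')(4, -7))), 26898) = Add(Mul(-1, Mul(Add(36, -33), Add(-6, -7))), 26898) = Add(Mul(-1, Mul(3, -13)), 26898) = Add(Mul(-1, -39), 26898) = Add(39, 26898) = 26937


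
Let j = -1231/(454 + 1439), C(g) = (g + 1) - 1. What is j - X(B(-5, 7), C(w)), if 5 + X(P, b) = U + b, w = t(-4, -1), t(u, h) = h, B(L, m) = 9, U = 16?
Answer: -20161/1893 ≈ -10.650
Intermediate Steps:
w = -1
C(g) = g (C(g) = (1 + g) - 1 = g)
X(P, b) = 11 + b (X(P, b) = -5 + (16 + b) = 11 + b)
j = -1231/1893 ≈ -0.65029
j - X(B(-5, 7), C(w)) = -1231/1893 - (11 - 1) = -1231/1893 - 1*10 = -1231/1893 - 10 = -20161/1893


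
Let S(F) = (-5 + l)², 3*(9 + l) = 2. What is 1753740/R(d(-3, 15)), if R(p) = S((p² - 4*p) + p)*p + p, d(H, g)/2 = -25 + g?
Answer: -789183/1609 ≈ -490.48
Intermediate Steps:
l = -25/3 (l = -9 + (⅓)*2 = -9 + ⅔ = -25/3 ≈ -8.3333)
S(F) = 1600/9 (S(F) = (-5 - 25/3)² = (-40/3)² = 1600/9)
d(H, g) = -50 + 2*g (d(H, g) = 2*(-25 + g) = -50 + 2*g)
R(p) = 1609*p/9 (R(p) = 1600*p/9 + p = 1609*p/9)
1753740/R(d(-3, 15)) = 1753740/((1609*(-50 + 2*15)/9)) = 1753740/((1609*(-50 + 30)/9)) = 1753740/(((1609/9)*(-20))) = 1753740/(-32180/9) = 1753740*(-9/32180) = -789183/1609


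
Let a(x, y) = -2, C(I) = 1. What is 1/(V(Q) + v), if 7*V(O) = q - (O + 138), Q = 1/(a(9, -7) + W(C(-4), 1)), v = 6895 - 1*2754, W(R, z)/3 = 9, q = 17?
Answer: 175/721649 ≈ 0.00024250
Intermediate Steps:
W(R, z) = 27 (W(R, z) = 3*9 = 27)
v = 4141 (v = 6895 - 2754 = 4141)
Q = 1/25 (Q = 1/(-2 + 27) = 1/25 ≈ 0.040000)
V(O) = -121/7 - O/7 (V(O) = (17 - (O + 138))/7 = (17 - (138 + O))/7 = (17 + (-138 - O))/7 = (-121 - O)/7 = -121/7 - O/7)
1/(V(Q) + v) = 1/((-121/7 - ⅐*1/25) + 4141) = 1/((-121/7 - 1/175) + 4141) = 1/(-3026/175 + 4141) = 1/(721649/175) = 175/721649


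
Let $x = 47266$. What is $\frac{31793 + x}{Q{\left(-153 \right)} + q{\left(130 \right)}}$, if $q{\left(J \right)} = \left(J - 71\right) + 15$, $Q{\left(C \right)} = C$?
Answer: $- \frac{79059}{79} \approx -1000.7$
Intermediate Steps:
$q{\left(J \right)} = -56 + J$ ($q{\left(J \right)} = \left(-71 + J\right) + 15 = -56 + J$)
$\frac{31793 + x}{Q{\left(-153 \right)} + q{\left(130 \right)}} = \frac{31793 + 47266}{-153 + \left(-56 + 130\right)} = \frac{79059}{-153 + 74} = \frac{79059}{-79} = 79059 \left(- \frac{1}{79}\right) = - \frac{79059}{79}$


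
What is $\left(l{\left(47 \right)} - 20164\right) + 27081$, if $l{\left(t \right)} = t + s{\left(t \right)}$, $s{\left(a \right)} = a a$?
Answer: $9173$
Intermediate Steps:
$s{\left(a \right)} = a^{2}$
$l{\left(t \right)} = t + t^{2}$
$\left(l{\left(47 \right)} - 20164\right) + 27081 = \left(47 \left(1 + 47\right) - 20164\right) + 27081 = \left(47 \cdot 48 - 20164\right) + 27081 = \left(2256 - 20164\right) + 27081 = -17908 + 27081 = 9173$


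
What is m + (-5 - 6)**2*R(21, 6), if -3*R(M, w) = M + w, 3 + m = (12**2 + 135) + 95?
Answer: -718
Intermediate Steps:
m = 371 (m = -3 + ((12**2 + 135) + 95) = -3 + ((144 + 135) + 95) = -3 + (279 + 95) = -3 + 374 = 371)
R(M, w) = -M/3 - w/3 (R(M, w) = -(M + w)/3 = -M/3 - w/3)
m + (-5 - 6)**2*R(21, 6) = 371 + (-5 - 6)**2*(-1/3*21 - 1/3*6) = 371 + (-11)**2*(-7 - 2) = 371 + 121*(-9) = 371 - 1089 = -718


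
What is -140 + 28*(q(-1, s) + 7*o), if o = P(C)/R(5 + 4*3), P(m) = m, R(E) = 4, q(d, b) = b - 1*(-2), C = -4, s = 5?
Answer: -140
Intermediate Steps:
q(d, b) = 2 + b (q(d, b) = b + 2 = 2 + b)
o = -1 (o = -4/4 = -4*1/4 = -1)
-140 + 28*(q(-1, s) + 7*o) = -140 + 28*((2 + 5) + 7*(-1)) = -140 + 28*(7 - 7) = -140 + 28*0 = -140 + 0 = -140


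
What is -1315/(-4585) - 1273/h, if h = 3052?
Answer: -52095/399812 ≈ -0.13030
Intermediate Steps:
-1315/(-4585) - 1273/h = -1315/(-4585) - 1273/3052 = -1315*(-1/4585) - 1273*1/3052 = 263/917 - 1273/3052 = -52095/399812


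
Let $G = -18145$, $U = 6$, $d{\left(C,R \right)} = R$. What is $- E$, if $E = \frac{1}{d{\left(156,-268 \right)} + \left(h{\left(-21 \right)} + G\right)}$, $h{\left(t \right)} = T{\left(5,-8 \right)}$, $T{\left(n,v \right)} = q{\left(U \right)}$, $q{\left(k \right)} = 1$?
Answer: $\frac{1}{18412} \approx 5.4312 \cdot 10^{-5}$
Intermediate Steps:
$T{\left(n,v \right)} = 1$
$h{\left(t \right)} = 1$
$E = - \frac{1}{18412}$ ($E = \frac{1}{-268 + \left(1 - 18145\right)} = \frac{1}{-268 - 18144} = \frac{1}{-18412} = - \frac{1}{18412} \approx -5.4312 \cdot 10^{-5}$)
$- E = \left(-1\right) \left(- \frac{1}{18412}\right) = \frac{1}{18412}$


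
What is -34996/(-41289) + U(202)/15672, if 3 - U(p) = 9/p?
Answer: 36937675519/43570134672 ≈ 0.84778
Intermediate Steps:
U(p) = 3 - 9/p
-34996/(-41289) + U(202)/15672 = -34996/(-41289) + (3 - 9/202)/15672 = -34996*(-1/41289) + (3 - 9*1/202)*(1/15672) = 34996/41289 + (3 - 9/202)*(1/15672) = 34996/41289 + (597/202)*(1/15672) = 34996/41289 + 199/1055248 = 36937675519/43570134672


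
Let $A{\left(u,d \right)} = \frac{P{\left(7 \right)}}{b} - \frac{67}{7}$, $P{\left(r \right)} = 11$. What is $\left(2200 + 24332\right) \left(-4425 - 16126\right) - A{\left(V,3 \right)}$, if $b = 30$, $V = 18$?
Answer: $- \frac{114504415787}{210} \approx -5.4526 \cdot 10^{8}$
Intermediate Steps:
$A{\left(u,d \right)} = - \frac{1933}{210}$ ($A{\left(u,d \right)} = \frac{11}{30} - \frac{67}{7} = - \frac{1933}{210}$)
$\left(2200 + 24332\right) \left(-4425 - 16126\right) - A{\left(V,3 \right)} = \left(2200 + 24332\right) \left(-4425 - 16126\right) - - \frac{1933}{210} = 26532 \left(-20551\right) + \frac{1933}{210} = -545259132 + \frac{1933}{210} = - \frac{114504415787}{210}$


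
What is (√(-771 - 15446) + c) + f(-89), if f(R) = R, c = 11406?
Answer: 11317 + I*√16217 ≈ 11317.0 + 127.35*I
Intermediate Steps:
(√(-771 - 15446) + c) + f(-89) = (√(-771 - 15446) + 11406) - 89 = (√(-16217) + 11406) - 89 = (I*√16217 + 11406) - 89 = (11406 + I*√16217) - 89 = 11317 + I*√16217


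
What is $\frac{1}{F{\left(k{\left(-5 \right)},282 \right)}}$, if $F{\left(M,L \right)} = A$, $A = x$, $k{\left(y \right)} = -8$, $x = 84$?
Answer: $\frac{1}{84} \approx 0.011905$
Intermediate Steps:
$A = 84$
$F{\left(M,L \right)} = 84$
$\frac{1}{F{\left(k{\left(-5 \right)},282 \right)}} = \frac{1}{84}$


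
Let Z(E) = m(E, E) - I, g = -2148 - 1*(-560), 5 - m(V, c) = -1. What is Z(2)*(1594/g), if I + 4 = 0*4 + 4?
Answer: -2391/397 ≈ -6.0227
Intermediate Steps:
m(V, c) = 6 (m(V, c) = 5 - 1*(-1) = 5 + 1 = 6)
I = 0 (I = -4 + (0*4 + 4) = -4 + (0 + 4) = -4 + 4 = 0)
g = -1588 (g = -2148 + 560 = -1588)
Z(E) = 6 (Z(E) = 6 - 1*0 = 6 + 0 = 6)
Z(2)*(1594/g) = 6*(1594/(-1588)) = 6*(1594*(-1/1588)) = 6*(-797/794) = -2391/397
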